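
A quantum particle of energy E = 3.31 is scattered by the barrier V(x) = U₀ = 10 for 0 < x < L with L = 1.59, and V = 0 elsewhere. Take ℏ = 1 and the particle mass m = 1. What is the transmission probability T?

E < U₀: inside the barrier ψ ∝ e^{±κx} with κ = √(2m(U₀ − E))/ℏ = 3.658.
κL = 5.816, sinh(κL) = 167.8.
The exact tunnelling result is T⁻¹ = 1 + U₀² sinh²(κL) / [4E(U₀ − E)] = 31790, so T = 0.0000315.

T = 0.0000315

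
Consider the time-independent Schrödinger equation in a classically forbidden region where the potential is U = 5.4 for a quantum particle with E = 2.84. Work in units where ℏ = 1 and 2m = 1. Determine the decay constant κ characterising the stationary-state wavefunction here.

κ = 1.60

Since E < U the TISE in this region is ψ'' = κ²ψ with κ = √(2m(U − E))/ℏ.
κ = √(2 × 0.5 × 2.56) = 1.600.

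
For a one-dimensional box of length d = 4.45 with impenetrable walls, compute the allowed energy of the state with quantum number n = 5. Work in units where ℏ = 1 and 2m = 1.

Requiring ψ(0) = ψ(d) = 0 quantises k = nπ/d, hence E_n = ℏ²k²/2m = n²π²ℏ²/(2md²).
E_5 = 5² × π² / (2 × 0.5 × 4.45²) = 12.46.

E = 12.5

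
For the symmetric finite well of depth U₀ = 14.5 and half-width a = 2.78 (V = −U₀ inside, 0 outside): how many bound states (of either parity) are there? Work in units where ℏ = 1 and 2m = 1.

The dimensionless depth is z₀ = a√(2mU₀)/ℏ = 2.78 × √(14.50) = 10.59.
The even/odd transcendental equations gain one root per π/2 in z₀, giving N = 1 + ⌊2z₀/π⌋ = 1 + ⌊6.739⌋ = 7.

N = 7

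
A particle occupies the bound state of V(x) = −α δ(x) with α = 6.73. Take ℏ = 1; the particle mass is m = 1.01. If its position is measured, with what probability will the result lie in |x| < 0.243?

P = 0.963

The normalised bound state is ψ = √κ e^{−κ|x|} with κ = mα/ℏ² = 6.797.
P(|x| < d) = ∫_{−d}^{d} κ e^{−2κ|x|} dx = 1 − e^{−2κd} = 1 − e^{−3.303} = 0.9632.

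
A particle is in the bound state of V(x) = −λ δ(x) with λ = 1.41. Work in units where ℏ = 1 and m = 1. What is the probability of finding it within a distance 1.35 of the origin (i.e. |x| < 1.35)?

P = 0.978

The normalised bound state is ψ = √κ e^{−κ|x|} with κ = mλ/ℏ² = 1.410.
P(|x| < d) = ∫_{−d}^{d} κ e^{−2κ|x|} dx = 1 − e^{−2κd} = 1 − e^{−3.807} = 0.9778.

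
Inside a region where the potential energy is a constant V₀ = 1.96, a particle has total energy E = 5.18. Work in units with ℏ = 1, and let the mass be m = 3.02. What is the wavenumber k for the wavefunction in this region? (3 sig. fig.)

With E > V₀ the solution is oscillatory, ψ ∝ e^{±ikx} with k = √(2m(E − V₀))/ℏ.
k = √(2 × 3.02 × 3.22) = 4.410.

k = 4.41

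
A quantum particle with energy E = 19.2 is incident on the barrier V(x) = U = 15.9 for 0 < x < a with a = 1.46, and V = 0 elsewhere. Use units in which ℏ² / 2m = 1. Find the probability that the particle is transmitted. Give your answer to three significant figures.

T = 0.819

E > U: inside the barrier k₂ = √(2m(E − U))/ℏ = 1.817, k₂a = 2.652.
T = [1 + U² sin²(k₂a) / (4E(E − U))]⁻¹ = 1/1.220 = 0.819.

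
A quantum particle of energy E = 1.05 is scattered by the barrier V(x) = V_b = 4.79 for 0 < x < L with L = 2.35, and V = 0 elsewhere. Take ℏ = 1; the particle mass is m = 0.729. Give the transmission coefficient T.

Since E < V_b the interior solution is evanescent with decay constant κ = √(2m(V_b − E))/ℏ = 2.335.
κL = 5.488, sinh(κL) = 120.8.
The exact tunnelling result is T⁻¹ = 1 + V_b² sinh²(κL) / [4E(V_b − E)] = 21330, so T = 0.0000469.

T = 0.0000469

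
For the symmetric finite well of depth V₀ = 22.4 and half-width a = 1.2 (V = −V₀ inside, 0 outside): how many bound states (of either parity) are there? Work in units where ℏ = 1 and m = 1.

N = 6

Define the well-strength parameter z₀ = (a/ℏ)√(2mV₀) = 1.2 × √(2·1·22.4) = 8.032.
A new bound state (alternating even/odd) appears each time z₀ passes a multiple of π/2, so N = ⌊2z₀/π⌋ + 1 = ⌊5.113⌋ + 1 = 6.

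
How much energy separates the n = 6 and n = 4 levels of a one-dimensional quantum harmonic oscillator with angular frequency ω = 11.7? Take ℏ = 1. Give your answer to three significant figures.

E_n = ℏω(n + ½), so ΔE = (6 − 4) ℏω = 2 × 11.7 = 23.40.

ΔE = 23.4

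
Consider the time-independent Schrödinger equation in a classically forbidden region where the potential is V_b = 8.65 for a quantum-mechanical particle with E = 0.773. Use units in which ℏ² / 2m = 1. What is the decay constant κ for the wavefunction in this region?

Since E < V_b the TISE in this region is ψ'' = κ²ψ with κ = √(2m(V_b − E))/ℏ.
κ = √(2 × 0.5 × 7.877) = 2.807.

κ = 2.81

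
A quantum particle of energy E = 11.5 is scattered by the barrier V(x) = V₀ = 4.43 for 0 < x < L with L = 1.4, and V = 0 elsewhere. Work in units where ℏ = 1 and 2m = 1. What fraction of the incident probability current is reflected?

Above the barrier the interior wavenumber is k₂ = √(2m(E − V₀))/ℏ = 2.659, giving phase k₂L = 3.723.
T = [1 + V₀² sin²(k₂L) / (4E(E − V₀))]⁻¹ = 1/1.018 = 0.982.
R = 1 − T = 0.0179.

R = 0.0179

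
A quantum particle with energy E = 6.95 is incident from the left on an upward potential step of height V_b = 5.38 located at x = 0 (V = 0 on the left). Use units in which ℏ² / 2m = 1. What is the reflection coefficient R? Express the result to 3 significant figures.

R = 0.126

On each side the TISE gives plane waves with k = √(2m(E − V))/ℏ: k₁ = √(2·½·6.95) = 2.636, k₂ = √(2·½·1.57) = 1.253.
Continuity of ψ and ψ′ at the step yields the reflection amplitude r = (k₁ − k₂)/(k₁ + k₂) = 0.3557; thus R = |r|² = 0.1265, T = 0.8735.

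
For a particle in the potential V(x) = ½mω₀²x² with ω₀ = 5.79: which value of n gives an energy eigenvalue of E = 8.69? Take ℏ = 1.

Invert E_n = (n + ½)ℏω₀: n = E/ℏω₀ − ½ = 1.001, so n = 1.

n = 1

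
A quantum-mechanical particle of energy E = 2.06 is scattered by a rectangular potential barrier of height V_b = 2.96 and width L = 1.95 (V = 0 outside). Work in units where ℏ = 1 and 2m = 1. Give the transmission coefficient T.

T = 0.0809

E < V_b: inside the barrier ψ ∝ e^{±κx} with κ = √(2m(V_b − E))/ℏ = 0.9487.
κL = 1.850, sinh(κL) = 3.101.
Matching ψ, ψ′ at both faces gives T = [1 + V_b² sinh²(κL) / (4E(V_b − E))]⁻¹ = 1/12.36 = 0.0809.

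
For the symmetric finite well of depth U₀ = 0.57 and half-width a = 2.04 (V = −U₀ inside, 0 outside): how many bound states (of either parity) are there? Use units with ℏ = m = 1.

N = 2

Define the well-strength parameter z₀ = (a/ℏ)√(2mU₀) = 2.04 × √(2·1·0.57) = 2.178.
The even/odd transcendental equations gain one root per π/2 in z₀, giving N = 1 + ⌊2z₀/π⌋ = 1 + ⌊1.387⌋ = 2.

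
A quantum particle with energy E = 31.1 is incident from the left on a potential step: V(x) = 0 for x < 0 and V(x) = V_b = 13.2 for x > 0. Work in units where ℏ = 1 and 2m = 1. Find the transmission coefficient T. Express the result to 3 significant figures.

T = 0.981

The wavenumbers are k₁ = √(2mE)/ℏ = 5.577 on the left and k₂ = √(2m(E − V_b))/ℏ = 4.231 on the right.
Continuity of ψ and ψ′ at the step yields the reflection amplitude r = (k₁ − k₂)/(k₁ + k₂) = 0.1372; thus R = |r|² = 0.01883, T = 0.9812.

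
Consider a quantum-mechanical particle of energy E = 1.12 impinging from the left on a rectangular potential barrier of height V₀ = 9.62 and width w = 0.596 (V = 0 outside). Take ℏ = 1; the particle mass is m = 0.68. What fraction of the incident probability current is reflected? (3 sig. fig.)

Since E < V₀ the interior solution is evanescent with decay constant κ = √(2m(V₀ − E))/ℏ = 3.400.
κw = 2.026, sinh(κw) = 3.727.
Matching ψ, ψ′ at both faces gives T = [1 + V₀² sinh²(κw) / (4E(V₀ − E))]⁻¹ = 1/34.77 = 0.0288.
R = 1 − T = 0.971.

R = 0.971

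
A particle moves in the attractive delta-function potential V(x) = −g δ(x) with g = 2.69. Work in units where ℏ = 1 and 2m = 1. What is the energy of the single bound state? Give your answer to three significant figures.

For x ≠ 0 the bound state is ψ ∝ e^{−κ|x|}; integrating the TISE across the delta gives the cusp condition 2κ = 2mg/ℏ², so κ = 1.345.
Then E = −ℏ²κ²/(2m) = −mg²/(2ℏ²) = -1.809.

E = -1.81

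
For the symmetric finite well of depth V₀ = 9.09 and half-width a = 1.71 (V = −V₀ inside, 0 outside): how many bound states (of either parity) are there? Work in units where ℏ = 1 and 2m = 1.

Define the well-strength parameter z₀ = (a/ℏ)√(2mV₀) = 1.71 × √(2·0.5·9.09) = 5.156.
The even/odd transcendental equations gain one root per π/2 in z₀, giving N = 1 + ⌊2z₀/π⌋ = 1 + ⌊3.282⌋ = 4.

N = 4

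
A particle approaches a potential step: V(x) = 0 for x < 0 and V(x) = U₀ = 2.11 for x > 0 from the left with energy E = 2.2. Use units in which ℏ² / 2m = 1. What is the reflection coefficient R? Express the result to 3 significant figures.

On each side the TISE gives plane waves with k = √(2m(E − V))/ℏ: k₁ = √(2·½·2.2) = 1.483, k₂ = √(2·½·0.09) = 0.3000.
Continuity of ψ and ψ′ at the step yields the reflection amplitude r = (k₁ − k₂)/(k₁ + k₂) = 0.6635; thus R = |r|² = 0.4403, T = 0.5597.

R = 0.440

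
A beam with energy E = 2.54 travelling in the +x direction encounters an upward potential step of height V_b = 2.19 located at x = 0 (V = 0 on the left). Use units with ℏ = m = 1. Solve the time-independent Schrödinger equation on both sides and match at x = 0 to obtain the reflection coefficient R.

On each side the TISE gives plane waves with k = √(2m(E − V))/ℏ: k₁ = √(2·1·2.54) = 2.254, k₂ = √(2·1·0.35) = 0.8367.
Matching ψ and ψ′ at x = 0 gives r = (k₁ − k₂)/(k₁ + k₂), so R = r² = 0.2103 and T = 1 − R = 0.7897.

R = 0.210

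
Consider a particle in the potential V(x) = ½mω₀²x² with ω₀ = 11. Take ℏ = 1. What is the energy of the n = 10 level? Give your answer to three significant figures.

E = 116

Using E_n = (n + ½)ℏω₀: E_10 = 10.5 × 11 = 115.5.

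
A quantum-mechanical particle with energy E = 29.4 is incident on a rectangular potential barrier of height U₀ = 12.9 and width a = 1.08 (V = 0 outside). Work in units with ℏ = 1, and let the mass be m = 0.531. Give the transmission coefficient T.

E > U₀: inside the barrier k₂ = √(2m(E − U₀))/ℏ = 4.186, k₂a = 4.521.
Matching at both interfaces gives T⁻¹ = 1 + U₀² sin²(k₂a) / [4E(E − U₀)] = 1.083, hence T = 0.924.

T = 0.924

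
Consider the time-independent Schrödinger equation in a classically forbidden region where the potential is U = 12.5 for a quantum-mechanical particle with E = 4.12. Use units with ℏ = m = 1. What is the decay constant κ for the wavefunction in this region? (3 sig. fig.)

κ = 4.09

Since E < U the TISE in this region is ψ'' = κ²ψ with κ = √(2m(U − E))/ℏ.
κ = √(2 × 1 × 8.38) = 4.094.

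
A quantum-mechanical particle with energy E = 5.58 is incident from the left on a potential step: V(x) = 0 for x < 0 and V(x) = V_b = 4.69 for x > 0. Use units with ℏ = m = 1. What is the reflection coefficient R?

R = 0.184

On each side the TISE gives plane waves with k = √(2m(E − V))/ℏ: k₁ = √(2·1·5.58) = 3.341, k₂ = √(2·1·0.89) = 1.334.
Matching ψ and ψ′ at x = 0 gives r = (k₁ − k₂)/(k₁ + k₂), so R = r² = 0.1842 and T = 1 − R = 0.8158.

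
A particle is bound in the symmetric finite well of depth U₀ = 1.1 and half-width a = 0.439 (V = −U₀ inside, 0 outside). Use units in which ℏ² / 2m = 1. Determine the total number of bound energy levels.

The dimensionless depth is z₀ = a√(2mU₀)/ℏ = 0.439 × √(1.100) = 0.4604.
The even/odd transcendental equations gain one root per π/2 in z₀, giving N = 1 + ⌊2z₀/π⌋ = 1 + ⌊0.2931⌋ = 1.

N = 1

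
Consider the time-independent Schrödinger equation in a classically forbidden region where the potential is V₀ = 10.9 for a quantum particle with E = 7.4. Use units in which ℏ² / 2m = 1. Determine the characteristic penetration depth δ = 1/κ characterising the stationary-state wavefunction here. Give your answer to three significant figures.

δ = 0.535

Since E < V₀ the TISE in this region is ψ'' = κ²ψ with κ = √(2m(V₀ − E))/ℏ.
κ = √(2 × 0.5 × 3.5) = 1.871. The penetration depth is δ = 1/κ = 0.535.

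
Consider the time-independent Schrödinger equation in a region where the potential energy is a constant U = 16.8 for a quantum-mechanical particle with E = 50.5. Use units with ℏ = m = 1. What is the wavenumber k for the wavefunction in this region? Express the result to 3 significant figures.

With E > U the solution is oscillatory, ψ ∝ e^{±ikx} with k = √(2m(E − U))/ℏ.
k = √(2 × 1 × 33.7) = 8.210.

k = 8.21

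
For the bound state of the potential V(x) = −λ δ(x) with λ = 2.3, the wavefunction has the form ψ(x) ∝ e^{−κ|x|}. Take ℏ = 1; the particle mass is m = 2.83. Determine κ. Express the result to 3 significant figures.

Integrating the TISE across x = 0 gives the cusp condition ψ'(0⁺) − ψ'(0⁻) = −(2mλ/ℏ²)ψ(0).
With ψ ∝ e^{−κ|x|} this yields −2κ = −2mλ/ℏ², so κ = mλ/ℏ² = 6.509.

κ = 6.51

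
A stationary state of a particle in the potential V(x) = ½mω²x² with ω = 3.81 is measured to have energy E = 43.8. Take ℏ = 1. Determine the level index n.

E_n = ℏω(n + ½) ⇒ n = E/(ℏω) − ½ = 43.8/3.81 − 0.5 = 10.996 → n = 11.

n = 11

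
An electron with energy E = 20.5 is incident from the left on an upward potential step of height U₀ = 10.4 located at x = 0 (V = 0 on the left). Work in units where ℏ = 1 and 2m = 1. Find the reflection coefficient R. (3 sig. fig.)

R = 0.0307

On each side the TISE gives plane waves with k = √(2m(E − V))/ℏ: k₁ = √(2·½·20.5) = 4.528, k₂ = √(2·½·10.1) = 3.178.
Continuity of ψ and ψ′ at the step yields the reflection amplitude r = (k₁ − k₂)/(k₁ + k₂) = 0.1751; thus R = |r|² = 0.03068, T = 0.9693.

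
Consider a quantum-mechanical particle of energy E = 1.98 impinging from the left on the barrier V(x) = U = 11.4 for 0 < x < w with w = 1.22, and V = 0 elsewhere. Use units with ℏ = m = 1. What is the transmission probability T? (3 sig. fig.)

T = 0.0000577

E < U: inside the barrier ψ ∝ e^{±κx} with κ = √(2m(U − E))/ℏ = 4.341.
κw = 5.295, sinh(κw) = 99.71.
The exact tunnelling result is T⁻¹ = 1 + U² sinh²(κw) / [4E(U − E)] = 17320, so T = 0.0000577.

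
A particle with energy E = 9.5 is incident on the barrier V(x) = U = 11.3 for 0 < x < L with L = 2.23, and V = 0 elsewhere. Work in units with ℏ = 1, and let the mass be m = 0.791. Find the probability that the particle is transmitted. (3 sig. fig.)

Since E < U the interior solution is evanescent with decay constant κ = √(2m(U − E))/ℏ = 1.687.
κL = 3.763, sinh(κL) = 21.53.
Matching ψ, ψ′ at both faces gives T = [1 + U² sinh²(κL) / (4E(U − E))]⁻¹ = 1/866.3 = 0.00115.

T = 0.00115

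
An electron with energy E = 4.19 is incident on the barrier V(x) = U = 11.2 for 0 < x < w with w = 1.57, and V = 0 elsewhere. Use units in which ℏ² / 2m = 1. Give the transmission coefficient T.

E < U: inside the barrier ψ ∝ e^{±κx} with κ = √(2m(U − E))/ℏ = 2.648.
κw = 4.157, sinh(κw) = 31.93.
Matching ψ, ψ′ at both faces gives T = [1 + U² sinh²(κw) / (4E(U − E))]⁻¹ = 1/1089 = 0.000918.

T = 0.000918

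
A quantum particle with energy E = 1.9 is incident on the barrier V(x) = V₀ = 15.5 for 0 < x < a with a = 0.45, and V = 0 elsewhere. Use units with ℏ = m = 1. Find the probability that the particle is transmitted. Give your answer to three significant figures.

Since E < V₀ the interior solution is evanescent with decay constant κ = √(2m(V₀ − E))/ℏ = 5.215.
κa = 2.347, sinh(κa) = 5.179.
Matching ψ, ψ′ at both faces gives T = [1 + V₀² sinh²(κa) / (4E(V₀ − E))]⁻¹ = 1/63.34 = 0.0158.

T = 0.0158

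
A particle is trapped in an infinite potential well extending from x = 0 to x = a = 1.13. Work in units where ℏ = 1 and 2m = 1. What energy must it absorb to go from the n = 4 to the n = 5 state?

E_n = n²π²ℏ²/(2ma²), so ΔE = (5² − 4²) π²ℏ²/(2ma²).
ΔE = 9 × π² / (2 × 0.5 × 1.13²) = 69.56.

ΔE = 69.6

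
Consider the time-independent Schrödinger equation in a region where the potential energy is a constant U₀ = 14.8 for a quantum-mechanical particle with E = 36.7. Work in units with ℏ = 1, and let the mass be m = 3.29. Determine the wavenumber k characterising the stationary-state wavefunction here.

k = 12.0

With E > U₀ the solution is oscillatory, ψ ∝ e^{±ikx} with k = √(2m(E − U₀))/ℏ.
k = √(2 × 3.29 × 21.9) = 12.00.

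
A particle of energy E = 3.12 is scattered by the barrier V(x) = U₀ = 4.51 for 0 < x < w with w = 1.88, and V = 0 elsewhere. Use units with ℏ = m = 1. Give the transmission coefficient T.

T = 0.00644

Since E < U₀ the interior solution is evanescent with decay constant κ = √(2m(U₀ − E))/ℏ = 1.667.
κw = 3.135, sinh(κw) = 11.47.
Matching ψ, ψ′ at both faces gives T = [1 + U₀² sinh²(κw) / (4E(U₀ − E))]⁻¹ = 1/155.2 = 0.00644.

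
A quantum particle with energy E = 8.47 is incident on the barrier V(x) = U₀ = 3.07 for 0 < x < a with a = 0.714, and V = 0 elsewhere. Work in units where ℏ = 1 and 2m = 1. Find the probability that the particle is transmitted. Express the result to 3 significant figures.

T = 0.951

Above the barrier the interior wavenumber is k₂ = √(2m(E − U₀))/ℏ = 2.324, giving phase k₂a = 1.659.
Matching at both interfaces gives T⁻¹ = 1 + U₀² sin²(k₂a) / [4E(E − U₀)] = 1.051, hence T = 0.951.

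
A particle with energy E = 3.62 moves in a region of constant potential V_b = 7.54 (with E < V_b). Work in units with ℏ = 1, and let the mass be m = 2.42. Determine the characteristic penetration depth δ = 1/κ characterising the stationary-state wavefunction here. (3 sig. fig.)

Since E < V_b the TISE in this region is ψ'' = κ²ψ with κ = √(2m(V_b − E))/ℏ.
κ = √(2 × 2.42 × 3.92) = 4.356. The penetration depth is δ = 1/κ = 0.230.

δ = 0.230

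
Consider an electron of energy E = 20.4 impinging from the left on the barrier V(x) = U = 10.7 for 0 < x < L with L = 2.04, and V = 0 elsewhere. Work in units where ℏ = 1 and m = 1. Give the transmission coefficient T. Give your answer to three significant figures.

E > U: inside the barrier k₂ = √(2m(E − U))/ℏ = 4.405, k₂L = 8.985.
T = [1 + U² sin²(k₂L) / (4E(E − U))]⁻¹ = 1/1.026 = 0.974.

T = 0.974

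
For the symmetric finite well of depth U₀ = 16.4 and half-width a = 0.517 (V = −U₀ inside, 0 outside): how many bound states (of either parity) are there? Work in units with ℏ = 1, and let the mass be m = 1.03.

The dimensionless depth is z₀ = a√(2mU₀)/ℏ = 0.517 × √(33.78) = 3.005.
The even/odd transcendental equations gain one root per π/2 in z₀, giving N = 1 + ⌊2z₀/π⌋ = 1 + ⌊1.913⌋ = 2.

N = 2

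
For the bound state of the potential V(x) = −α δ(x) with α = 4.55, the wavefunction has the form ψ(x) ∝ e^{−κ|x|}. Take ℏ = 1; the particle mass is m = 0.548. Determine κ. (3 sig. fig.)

Integrating the TISE across x = 0 gives the cusp condition ψ'(0⁺) − ψ'(0⁻) = −(2mα/ℏ²)ψ(0).
With ψ ∝ e^{−κ|x|} this yields −2κ = −2mα/ℏ², so κ = mα/ℏ² = 2.493.

κ = 2.49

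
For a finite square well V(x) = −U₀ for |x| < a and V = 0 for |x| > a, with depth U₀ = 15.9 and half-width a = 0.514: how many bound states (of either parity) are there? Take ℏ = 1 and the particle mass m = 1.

The dimensionless depth is z₀ = a√(2mU₀)/ℏ = 0.514 × √(31.80) = 2.899.
A new bound state (alternating even/odd) appears each time z₀ passes a multiple of π/2, so N = ⌊2z₀/π⌋ + 1 = ⌊1.845⌋ + 1 = 2.

N = 2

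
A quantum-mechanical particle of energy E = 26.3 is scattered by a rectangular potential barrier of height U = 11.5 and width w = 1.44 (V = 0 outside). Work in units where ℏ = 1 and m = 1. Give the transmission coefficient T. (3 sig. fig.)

T = 0.922

E > U: inside the barrier k₂ = √(2m(E − U))/ℏ = 5.441, k₂w = 7.834.
T = [1 + U² sin²(k₂w) / (4E(E − U))]⁻¹ = 1/1.085 = 0.922.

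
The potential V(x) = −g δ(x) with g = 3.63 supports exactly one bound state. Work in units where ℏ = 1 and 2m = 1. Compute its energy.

The bound state is ψ(x) = √κ e^{−κ|x|}. The derivative jump ψ'(0⁺) − ψ'(0⁻) = −(2mg/ℏ²)ψ(0) fixes κ = mg/ℏ² = 1.815.
Then E = −ℏ²κ²/(2m) = −mg²/(2ℏ²) = -3.294.

E = -3.29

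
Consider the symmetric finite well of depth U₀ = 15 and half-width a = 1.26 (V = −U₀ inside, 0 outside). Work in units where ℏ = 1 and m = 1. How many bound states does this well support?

N = 5

Define the well-strength parameter z₀ = (a/ℏ)√(2mU₀) = 1.26 × √(2·1·15) = 6.901.
A new bound state (alternating even/odd) appears each time z₀ passes a multiple of π/2, so N = ⌊2z₀/π⌋ + 1 = ⌊4.394⌋ + 1 = 5.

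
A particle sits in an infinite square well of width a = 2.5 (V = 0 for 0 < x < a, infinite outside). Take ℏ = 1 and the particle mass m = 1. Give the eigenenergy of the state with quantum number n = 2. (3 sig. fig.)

E = 3.16

Requiring ψ(0) = ψ(a) = 0 quantises k = nπ/a, hence E_n = ℏ²k²/2m = n²π²ℏ²/(2ma²).
E_2 = 2² × π² / (2 × 1 × 2.5²) = 3.158.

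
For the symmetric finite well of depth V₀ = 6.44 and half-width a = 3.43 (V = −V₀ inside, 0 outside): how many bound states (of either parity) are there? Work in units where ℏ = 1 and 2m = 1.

Define the well-strength parameter z₀ = (a/ℏ)√(2mV₀) = 3.43 × √(2·0.5·6.44) = 8.704.
The even/odd transcendental equations gain one root per π/2 in z₀, giving N = 1 + ⌊2z₀/π⌋ = 1 + ⌊5.541⌋ = 6.

N = 6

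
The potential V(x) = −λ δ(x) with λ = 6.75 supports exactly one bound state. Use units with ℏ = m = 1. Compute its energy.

E = -22.8

The bound state is ψ(x) = √κ e^{−κ|x|}. The derivative jump ψ'(0⁺) − ψ'(0⁻) = −(2mλ/ℏ²)ψ(0) fixes κ = mλ/ℏ² = 6.750.
Then E = −ℏ²κ²/(2m) = −mλ²/(2ℏ²) = -22.78.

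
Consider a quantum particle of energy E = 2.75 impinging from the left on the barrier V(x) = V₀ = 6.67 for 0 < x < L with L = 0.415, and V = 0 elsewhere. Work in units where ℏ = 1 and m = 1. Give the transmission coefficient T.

E < V₀: inside the barrier ψ ∝ e^{±κx} with κ = √(2m(V₀ − E))/ℏ = 2.800.
κL = 1.162, sinh(κL) = 1.442.
Matching ψ, ψ′ at both faces gives T = [1 + V₀² sinh²(κL) / (4E(V₀ − E))]⁻¹ = 1/3.145 = 0.318.

T = 0.318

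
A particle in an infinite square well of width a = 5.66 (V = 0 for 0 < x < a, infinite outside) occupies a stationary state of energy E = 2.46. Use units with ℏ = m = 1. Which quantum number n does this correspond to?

n = 4

For an infinite well E_n = n²π²ℏ²/(2ma²), so n = (a/πℏ)√(2mE).
n = (5.66/π) × √(2 × 1 × 2.46) = 3.996 → n = 4.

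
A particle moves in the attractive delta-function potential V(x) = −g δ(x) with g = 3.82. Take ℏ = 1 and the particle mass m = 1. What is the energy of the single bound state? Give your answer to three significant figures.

E = -7.30

The bound state is ψ(x) = √κ e^{−κ|x|}. The derivative jump ψ'(0⁺) − ψ'(0⁻) = −(2mg/ℏ²)ψ(0) fixes κ = mg/ℏ² = 3.820.
Then E = −ℏ²κ²/(2m) = −mg²/(2ℏ²) = -7.296.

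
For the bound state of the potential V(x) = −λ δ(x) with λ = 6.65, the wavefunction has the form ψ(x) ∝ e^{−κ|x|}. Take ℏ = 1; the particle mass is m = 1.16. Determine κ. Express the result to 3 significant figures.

κ = 7.71

Integrate −(ℏ²/2m)ψ'' − λδ(x)ψ = Eψ from −ε to +ε: the ψ'' term gives ψ'(0⁺) − ψ'(0⁻) and the δ term gives −(2mλ/ℏ²)ψ(0).
With ψ ∝ e^{−κ|x|} this yields −2κ = −2mλ/ℏ², so κ = mλ/ℏ² = 7.714.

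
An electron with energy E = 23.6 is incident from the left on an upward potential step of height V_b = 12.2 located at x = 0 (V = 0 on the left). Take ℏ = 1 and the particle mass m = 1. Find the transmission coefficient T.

The wavenumbers are k₁ = √(2mE)/ℏ = 6.870 on the left and k₂ = √(2m(E − V_b))/ℏ = 4.775 on the right.
Continuity of ψ and ψ′ at the step yields the reflection amplitude r = (k₁ − k₂)/(k₁ + k₂) = 0.1799; thus R = |r|² = 0.03237, T = 0.9676.

T = 0.968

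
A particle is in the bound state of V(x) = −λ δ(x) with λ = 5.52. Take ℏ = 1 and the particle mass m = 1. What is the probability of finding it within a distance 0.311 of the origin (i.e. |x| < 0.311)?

The normalised bound state is ψ = √κ e^{−κ|x|} with κ = mλ/ℏ² = 5.520.
P(|x| < d) = ∫_{−d}^{d} κ e^{−2κ|x|} dx = 1 − e^{−2κd} = 1 − e^{−3.433} = 0.9677.

P = 0.968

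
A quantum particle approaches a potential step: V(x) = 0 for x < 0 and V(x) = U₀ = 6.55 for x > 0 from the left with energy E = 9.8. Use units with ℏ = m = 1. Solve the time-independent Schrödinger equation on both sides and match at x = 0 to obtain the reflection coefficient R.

On each side the TISE gives plane waves with k = √(2m(E − V))/ℏ: k₁ = √(2·1·9.8) = 4.427, k₂ = √(2·1·3.25) = 2.550.
Continuity of ψ and ψ′ at the step yields the reflection amplitude r = (k₁ − k₂)/(k₁ + k₂) = 0.2691; thus R = |r|² = 0.07243, T = 0.9276.

R = 0.0724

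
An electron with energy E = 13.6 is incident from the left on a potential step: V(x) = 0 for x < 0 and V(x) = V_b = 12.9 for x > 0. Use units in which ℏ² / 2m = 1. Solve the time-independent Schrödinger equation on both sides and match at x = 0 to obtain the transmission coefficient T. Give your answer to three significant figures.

On each side the TISE gives plane waves with k = √(2m(E − V))/ℏ: k₁ = √(2·½·13.6) = 3.688, k₂ = √(2·½·0.7) = 0.8367.
Matching ψ and ψ′ at x = 0 gives r = (k₁ − k₂)/(k₁ + k₂), so R = r² = 0.3971 and T = 1 − R = 0.6029.

T = 0.603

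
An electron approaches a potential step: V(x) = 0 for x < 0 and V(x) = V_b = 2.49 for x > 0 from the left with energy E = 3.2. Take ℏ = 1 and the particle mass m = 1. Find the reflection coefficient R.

On each side the TISE gives plane waves with k = √(2m(E − V))/ℏ: k₁ = √(2·1·3.2) = 2.530, k₂ = √(2·1·0.71) = 1.192.
Continuity of ψ and ψ′ at the step yields the reflection amplitude r = (k₁ − k₂)/(k₁ + k₂) = 0.3596; thus R = |r|² = 0.1293, T = 0.8707.

R = 0.129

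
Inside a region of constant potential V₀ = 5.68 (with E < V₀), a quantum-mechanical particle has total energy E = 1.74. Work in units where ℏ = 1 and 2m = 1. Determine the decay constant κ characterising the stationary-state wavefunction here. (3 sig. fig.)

Since E < V₀ the TISE in this region is ψ'' = κ²ψ with κ = √(2m(V₀ − E))/ℏ.
κ = √(2 × 0.5 × 3.94) = 1.985.

κ = 1.98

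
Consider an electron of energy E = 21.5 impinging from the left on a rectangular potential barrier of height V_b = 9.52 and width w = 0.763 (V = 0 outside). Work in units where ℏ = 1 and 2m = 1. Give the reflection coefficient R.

Above the barrier the interior wavenumber is k₂ = √(2m(E − V_b))/ℏ = 3.461, giving phase k₂w = 2.641.
T = [1 + V_b² sin²(k₂w) / (4E(E − V_b))]⁻¹ = 1/1.020 = 0.980.
R = 1 − T = 0.0199.

R = 0.0199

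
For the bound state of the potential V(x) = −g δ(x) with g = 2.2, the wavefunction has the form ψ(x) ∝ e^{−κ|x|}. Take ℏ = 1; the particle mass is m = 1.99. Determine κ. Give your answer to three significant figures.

κ = 4.38

Integrate −(ℏ²/2m)ψ'' − gδ(x)ψ = Eψ from −ε to +ε: the ψ'' term gives ψ'(0⁺) − ψ'(0⁻) and the δ term gives −(2mg/ℏ²)ψ(0).
With ψ ∝ e^{−κ|x|} this yields −2κ = −2mg/ℏ², so κ = mg/ℏ² = 4.378.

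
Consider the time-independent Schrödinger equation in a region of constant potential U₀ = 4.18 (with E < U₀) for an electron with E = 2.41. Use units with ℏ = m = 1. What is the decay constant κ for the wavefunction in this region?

Since E < U₀ the TISE in this region is ψ'' = κ²ψ with κ = √(2m(U₀ − E))/ℏ.
κ = √(2 × 1 × 1.77) = 1.881.

κ = 1.88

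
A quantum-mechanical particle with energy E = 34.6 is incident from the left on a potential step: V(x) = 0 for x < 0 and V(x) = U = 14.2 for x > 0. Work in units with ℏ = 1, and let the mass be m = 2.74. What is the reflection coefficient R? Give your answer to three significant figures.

R = 0.0172

On each side the TISE gives plane waves with k = √(2m(E − V))/ℏ: k₁ = √(2·2.74·34.6) = 13.77, k₂ = √(2·2.74·20.4) = 10.57.
Matching ψ and ψ′ at x = 0 gives r = (k₁ − k₂)/(k₁ + k₂), so R = r² = 0.01724 and T = 1 − R = 0.9828.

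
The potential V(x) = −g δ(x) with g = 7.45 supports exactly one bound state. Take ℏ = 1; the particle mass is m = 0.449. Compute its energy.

The bound state is ψ(x) = √κ e^{−κ|x|}. The derivative jump ψ'(0⁺) − ψ'(0⁻) = −(2mg/ℏ²)ψ(0) fixes κ = mg/ℏ² = 3.345.
Then E = −ℏ²κ²/(2m) = −mg²/(2ℏ²) = -12.46.

E = -12.5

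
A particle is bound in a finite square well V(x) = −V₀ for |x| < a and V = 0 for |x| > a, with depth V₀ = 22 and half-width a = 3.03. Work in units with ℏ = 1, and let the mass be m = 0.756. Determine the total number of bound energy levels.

The dimensionless depth is z₀ = a√(2mV₀)/ℏ = 3.03 × √(33.26) = 17.48.
The even/odd transcendental equations gain one root per π/2 in z₀, giving N = 1 + ⌊2z₀/π⌋ = 1 + ⌊11.13⌋ = 12.

N = 12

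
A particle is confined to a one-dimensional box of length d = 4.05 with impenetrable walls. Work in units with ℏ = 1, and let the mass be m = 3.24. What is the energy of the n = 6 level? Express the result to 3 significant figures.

Requiring ψ(0) = ψ(d) = 0 quantises k = nπ/d, hence E_n = ℏ²k²/2m = n²π²ℏ²/(2md²).
E_6 = 6² × π² / (2 × 3.24 × 4.05²) = 3.343.

E = 3.34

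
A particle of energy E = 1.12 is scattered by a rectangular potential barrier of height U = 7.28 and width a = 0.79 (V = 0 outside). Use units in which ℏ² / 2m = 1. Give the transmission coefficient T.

E < U: inside the barrier ψ ∝ e^{±κx} with κ = √(2m(U − E))/ℏ = 2.482.
κa = 1.961, sinh(κa) = 3.482.
The exact tunnelling result is T⁻¹ = 1 + U² sinh²(κa) / [4E(U − E)] = 24.28, so T = 0.0412.

T = 0.0412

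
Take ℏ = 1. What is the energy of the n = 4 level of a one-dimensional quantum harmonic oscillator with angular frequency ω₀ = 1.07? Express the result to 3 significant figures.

E = 4.82

The oscillator eigenvalues are E_n = ℏω₀(n + ½), so E_4 = 1.07 × 4.5 = 4.815.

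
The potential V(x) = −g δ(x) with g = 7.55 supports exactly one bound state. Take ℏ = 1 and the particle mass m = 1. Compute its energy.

E = -28.5

The bound state is ψ(x) = √κ e^{−κ|x|}. The derivative jump ψ'(0⁺) − ψ'(0⁻) = −(2mg/ℏ²)ψ(0) fixes κ = mg/ℏ² = 7.550.
Then E = −ℏ²κ²/(2m) = −mg²/(2ℏ²) = -28.50.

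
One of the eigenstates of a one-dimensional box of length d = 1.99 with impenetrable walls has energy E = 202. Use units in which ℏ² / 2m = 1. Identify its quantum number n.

n = 9

From E_n = n²π²ℏ²/(2md²) invert to n = √(2md²E)/(πℏ).
n = (1.99/π) × √(2 × 0.5 × 202) = 9.003 → n = 9.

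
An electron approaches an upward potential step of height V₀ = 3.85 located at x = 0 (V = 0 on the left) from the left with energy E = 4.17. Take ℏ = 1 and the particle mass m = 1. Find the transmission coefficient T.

The wavenumbers are k₁ = √(2mE)/ℏ = 2.888 on the left and k₂ = √(2m(E − V₀))/ℏ = 0.8000 on the right.
Matching ψ and ψ′ at x = 0 gives r = (k₁ − k₂)/(k₁ + k₂), so R = r² = 0.3205 and T = 1 − R = 0.6795.

T = 0.679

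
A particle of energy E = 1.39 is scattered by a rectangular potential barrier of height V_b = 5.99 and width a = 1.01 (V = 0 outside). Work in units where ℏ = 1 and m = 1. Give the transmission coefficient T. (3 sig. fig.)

Since E < V_b the interior solution is evanescent with decay constant κ = √(2m(V_b − E))/ℏ = 3.033.
κa = 3.063, sinh(κa) = 10.68.
Matching ψ, ψ′ at both faces gives T = [1 + V_b² sinh²(κa) / (4E(V_b − E))]⁻¹ = 1/160.9 = 0.00621.

T = 0.00621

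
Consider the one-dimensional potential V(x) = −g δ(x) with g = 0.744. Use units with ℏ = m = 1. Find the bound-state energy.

E = -0.277

The bound state is ψ(x) = √κ e^{−κ|x|}. The derivative jump ψ'(0⁺) − ψ'(0⁻) = −(2mg/ℏ²)ψ(0) fixes κ = mg/ℏ² = 0.7440.
Then E = −ℏ²κ²/(2m) = −mg²/(2ℏ²) = -0.2768.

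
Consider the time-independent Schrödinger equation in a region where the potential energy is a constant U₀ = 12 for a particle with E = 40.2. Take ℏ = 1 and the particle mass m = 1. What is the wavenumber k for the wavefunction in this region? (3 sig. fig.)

With E > U₀ the solution is oscillatory, ψ ∝ e^{±ikx} with k = √(2m(E − U₀))/ℏ.
k = √(2 × 1 × 28.2) = 7.510.

k = 7.51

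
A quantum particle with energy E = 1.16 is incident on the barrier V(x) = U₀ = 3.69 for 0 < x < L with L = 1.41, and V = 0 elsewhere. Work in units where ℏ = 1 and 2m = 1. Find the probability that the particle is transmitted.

T = 0.0382

Since E < U₀ the interior solution is evanescent with decay constant κ = √(2m(U₀ − E))/ℏ = 1.591.
κL = 2.243, sinh(κL) = 4.656.
The exact tunnelling result is T⁻¹ = 1 + U₀² sinh²(κL) / [4E(U₀ − E)] = 26.15, so T = 0.0382.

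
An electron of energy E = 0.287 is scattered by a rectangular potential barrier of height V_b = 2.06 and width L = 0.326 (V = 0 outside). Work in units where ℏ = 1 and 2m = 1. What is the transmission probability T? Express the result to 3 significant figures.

E < V_b: inside the barrier ψ ∝ e^{±κx} with κ = √(2m(V_b − E))/ℏ = 1.332.
κL = 0.4341, sinh(κL) = 0.4478.
Matching ψ, ψ′ at both faces gives T = [1 + V_b² sinh²(κL) / (4E(V_b − E))]⁻¹ = 1/1.418 = 0.705.

T = 0.705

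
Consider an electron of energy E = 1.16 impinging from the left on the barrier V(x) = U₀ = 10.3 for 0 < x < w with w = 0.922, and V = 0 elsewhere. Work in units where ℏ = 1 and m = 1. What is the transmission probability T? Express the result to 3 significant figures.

T = 0.000602

Since E < U₀ the interior solution is evanescent with decay constant κ = √(2m(U₀ − E))/ℏ = 4.276.
κw = 3.942, sinh(κw) = 25.75.
Matching ψ, ψ′ at both faces gives T = [1 + U₀² sinh²(κw) / (4E(U₀ − E))]⁻¹ = 1/1660 = 0.000602.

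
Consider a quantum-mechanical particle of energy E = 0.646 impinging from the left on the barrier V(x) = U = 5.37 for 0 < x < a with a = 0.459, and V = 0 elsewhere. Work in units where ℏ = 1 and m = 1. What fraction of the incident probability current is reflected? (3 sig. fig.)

E < U: inside the barrier ψ ∝ e^{±κx} with κ = √(2m(U − E))/ℏ = 3.074.
κa = 1.411, sinh(κa) = 1.928.
The exact tunnelling result is T⁻¹ = 1 + U² sinh²(κa) / [4E(U − E)] = 9.779, so T = 0.102.
R = 1 − T = 0.898.

R = 0.898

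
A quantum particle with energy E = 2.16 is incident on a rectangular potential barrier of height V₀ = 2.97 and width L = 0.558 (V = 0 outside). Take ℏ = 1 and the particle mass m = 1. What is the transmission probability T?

T = 0.571

E < V₀: inside the barrier ψ ∝ e^{±κx} with κ = √(2m(V₀ − E))/ℏ = 1.273.
κL = 0.7102, sinh(κL) = 0.7714.
Matching ψ, ψ′ at both faces gives T = [1 + V₀² sinh²(κL) / (4E(V₀ − E))]⁻¹ = 1/1.750 = 0.571.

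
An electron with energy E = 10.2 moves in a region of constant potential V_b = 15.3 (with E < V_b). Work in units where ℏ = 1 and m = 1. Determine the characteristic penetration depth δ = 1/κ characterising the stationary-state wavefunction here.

δ = 0.313

Since E < V_b the TISE in this region is ψ'' = κ²ψ with κ = √(2m(V_b − E))/ℏ.
κ = √(2 × 1 × 5.1) = 3.194. The penetration depth is δ = 1/κ = 0.313.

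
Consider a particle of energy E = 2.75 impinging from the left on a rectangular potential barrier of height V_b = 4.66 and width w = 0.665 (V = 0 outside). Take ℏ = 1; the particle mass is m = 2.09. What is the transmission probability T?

T = 0.0865

E < V_b: inside the barrier ψ ∝ e^{±κx} with κ = √(2m(V_b − E))/ℏ = 2.826.
κw = 1.879, sinh(κw) = 3.197.
Matching ψ, ψ′ at both faces gives T = [1 + V_b² sinh²(κw) / (4E(V_b − E))]⁻¹ = 1/11.56 = 0.0865.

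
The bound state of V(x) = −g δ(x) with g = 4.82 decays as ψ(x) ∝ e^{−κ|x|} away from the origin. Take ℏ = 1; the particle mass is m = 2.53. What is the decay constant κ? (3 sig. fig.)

κ = 12.2

Integrate −(ℏ²/2m)ψ'' − gδ(x)ψ = Eψ from −ε to +ε: the ψ'' term gives ψ'(0⁺) − ψ'(0⁻) and the δ term gives −(2mg/ℏ²)ψ(0).
With ψ ∝ e^{−κ|x|} this yields −2κ = −2mg/ℏ², so κ = mg/ℏ² = 12.19.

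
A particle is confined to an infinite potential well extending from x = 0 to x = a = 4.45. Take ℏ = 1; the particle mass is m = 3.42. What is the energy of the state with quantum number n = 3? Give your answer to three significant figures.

E = 0.656

The infinite-well eigenfunctions ψ_n = √(2/a) sin(nπx/a) vanish at both walls, giving E_n = n²π²ℏ²/(2ma²).
E_3 = 3² × π² / (2 × 3.42 × 4.45²) = 0.6558.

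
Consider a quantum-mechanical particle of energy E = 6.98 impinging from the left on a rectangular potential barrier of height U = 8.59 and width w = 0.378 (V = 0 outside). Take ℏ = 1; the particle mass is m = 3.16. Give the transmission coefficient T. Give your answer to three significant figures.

Since E < U the interior solution is evanescent with decay constant κ = √(2m(U − E))/ℏ = 3.190.
κw = 1.206, sinh(κw) = 1.520.
Matching ψ, ψ′ at both faces gives T = [1 + U² sinh²(κw) / (4E(U − E))]⁻¹ = 1/4.792 = 0.209.

T = 0.209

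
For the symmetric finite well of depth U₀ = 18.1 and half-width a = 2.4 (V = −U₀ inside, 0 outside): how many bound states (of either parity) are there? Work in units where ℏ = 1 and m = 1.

The dimensionless depth is z₀ = a√(2mU₀)/ℏ = 2.4 × √(36.20) = 14.44.
A new bound state (alternating even/odd) appears each time z₀ passes a multiple of π/2, so N = ⌊2z₀/π⌋ + 1 = ⌊9.193⌋ + 1 = 10.

N = 10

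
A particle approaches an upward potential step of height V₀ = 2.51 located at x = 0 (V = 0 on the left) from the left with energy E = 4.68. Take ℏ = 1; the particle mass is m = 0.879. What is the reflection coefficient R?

The wavenumbers are k₁ = √(2mE)/ℏ = 2.868 on the left and k₂ = √(2m(E − V₀))/ℏ = 1.953 on the right.
Continuity of ψ and ψ′ at the step yields the reflection amplitude r = (k₁ − k₂)/(k₁ + k₂) = 0.1898; thus R = |r|² = 0.03603, T = 0.9640.

R = 0.0360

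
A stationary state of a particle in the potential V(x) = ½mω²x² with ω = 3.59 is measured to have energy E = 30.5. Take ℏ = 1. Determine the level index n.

E_n = ℏω(n + ½) ⇒ n = E/(ℏω) − ½ = 30.5/3.59 − 0.5 = 7.996 → n = 8.

n = 8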